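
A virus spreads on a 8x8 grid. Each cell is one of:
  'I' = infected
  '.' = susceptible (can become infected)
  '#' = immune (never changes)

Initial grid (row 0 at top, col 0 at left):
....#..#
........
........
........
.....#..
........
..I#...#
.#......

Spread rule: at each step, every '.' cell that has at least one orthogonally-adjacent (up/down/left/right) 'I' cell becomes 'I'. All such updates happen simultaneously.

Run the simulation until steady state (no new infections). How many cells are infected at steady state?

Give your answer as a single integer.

Step 0 (initial): 1 infected
Step 1: +3 new -> 4 infected
Step 2: +5 new -> 9 infected
Step 3: +7 new -> 16 infected
Step 4: +8 new -> 24 infected
Step 5: +8 new -> 32 infected
Step 6: +10 new -> 42 infected
Step 7: +7 new -> 49 infected
Step 8: +4 new -> 53 infected
Step 9: +3 new -> 56 infected
Step 10: +2 new -> 58 infected
Step 11: +0 new -> 58 infected

Answer: 58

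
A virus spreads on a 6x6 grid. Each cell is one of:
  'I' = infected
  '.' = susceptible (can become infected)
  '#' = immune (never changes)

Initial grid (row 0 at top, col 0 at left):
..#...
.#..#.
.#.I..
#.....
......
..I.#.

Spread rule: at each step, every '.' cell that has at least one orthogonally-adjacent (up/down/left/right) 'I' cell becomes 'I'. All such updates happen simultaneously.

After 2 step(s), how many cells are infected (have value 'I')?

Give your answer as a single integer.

Answer: 17

Derivation:
Step 0 (initial): 2 infected
Step 1: +7 new -> 9 infected
Step 2: +8 new -> 17 infected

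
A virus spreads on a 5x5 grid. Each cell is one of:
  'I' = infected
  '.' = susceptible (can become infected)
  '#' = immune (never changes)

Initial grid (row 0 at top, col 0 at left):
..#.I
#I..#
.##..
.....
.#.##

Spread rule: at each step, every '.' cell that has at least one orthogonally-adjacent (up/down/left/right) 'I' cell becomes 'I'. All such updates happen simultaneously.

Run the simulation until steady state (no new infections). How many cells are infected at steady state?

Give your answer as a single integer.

Answer: 17

Derivation:
Step 0 (initial): 2 infected
Step 1: +3 new -> 5 infected
Step 2: +2 new -> 7 infected
Step 3: +1 new -> 8 infected
Step 4: +2 new -> 10 infected
Step 5: +2 new -> 12 infected
Step 6: +2 new -> 14 infected
Step 7: +1 new -> 15 infected
Step 8: +2 new -> 17 infected
Step 9: +0 new -> 17 infected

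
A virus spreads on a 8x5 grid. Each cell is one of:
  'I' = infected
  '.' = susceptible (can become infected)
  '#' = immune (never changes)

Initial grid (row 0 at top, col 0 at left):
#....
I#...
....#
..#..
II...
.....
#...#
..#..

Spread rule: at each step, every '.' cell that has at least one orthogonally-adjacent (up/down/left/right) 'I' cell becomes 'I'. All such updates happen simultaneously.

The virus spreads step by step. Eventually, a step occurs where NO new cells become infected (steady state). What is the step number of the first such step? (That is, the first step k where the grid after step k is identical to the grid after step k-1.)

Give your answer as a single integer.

Step 0 (initial): 3 infected
Step 1: +6 new -> 9 infected
Step 2: +4 new -> 13 infected
Step 3: +6 new -> 19 infected
Step 4: +6 new -> 25 infected
Step 5: +3 new -> 28 infected
Step 6: +4 new -> 32 infected
Step 7: +1 new -> 33 infected
Step 8: +0 new -> 33 infected

Answer: 8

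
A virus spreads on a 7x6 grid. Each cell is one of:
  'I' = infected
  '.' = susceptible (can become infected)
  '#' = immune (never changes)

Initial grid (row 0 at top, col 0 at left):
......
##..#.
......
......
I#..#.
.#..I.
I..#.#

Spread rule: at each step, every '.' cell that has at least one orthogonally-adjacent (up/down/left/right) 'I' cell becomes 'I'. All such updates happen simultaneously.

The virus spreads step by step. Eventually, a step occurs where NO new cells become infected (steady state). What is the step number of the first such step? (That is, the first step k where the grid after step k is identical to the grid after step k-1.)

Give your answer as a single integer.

Answer: 9

Derivation:
Step 0 (initial): 3 infected
Step 1: +6 new -> 9 infected
Step 2: +6 new -> 15 infected
Step 3: +5 new -> 20 infected
Step 4: +4 new -> 24 infected
Step 5: +4 new -> 28 infected
Step 6: +3 new -> 31 infected
Step 7: +2 new -> 33 infected
Step 8: +1 new -> 34 infected
Step 9: +0 new -> 34 infected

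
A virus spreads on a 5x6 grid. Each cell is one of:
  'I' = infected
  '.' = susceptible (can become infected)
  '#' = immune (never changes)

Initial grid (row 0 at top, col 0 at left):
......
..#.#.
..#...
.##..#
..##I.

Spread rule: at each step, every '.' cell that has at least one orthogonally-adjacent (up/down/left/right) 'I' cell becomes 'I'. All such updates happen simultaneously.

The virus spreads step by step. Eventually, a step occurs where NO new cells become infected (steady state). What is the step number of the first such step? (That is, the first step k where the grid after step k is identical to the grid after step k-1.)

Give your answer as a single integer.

Answer: 14

Derivation:
Step 0 (initial): 1 infected
Step 1: +2 new -> 3 infected
Step 2: +2 new -> 5 infected
Step 3: +2 new -> 7 infected
Step 4: +2 new -> 9 infected
Step 5: +2 new -> 11 infected
Step 6: +2 new -> 13 infected
Step 7: +1 new -> 14 infected
Step 8: +2 new -> 16 infected
Step 9: +2 new -> 18 infected
Step 10: +1 new -> 19 infected
Step 11: +1 new -> 20 infected
Step 12: +1 new -> 21 infected
Step 13: +1 new -> 22 infected
Step 14: +0 new -> 22 infected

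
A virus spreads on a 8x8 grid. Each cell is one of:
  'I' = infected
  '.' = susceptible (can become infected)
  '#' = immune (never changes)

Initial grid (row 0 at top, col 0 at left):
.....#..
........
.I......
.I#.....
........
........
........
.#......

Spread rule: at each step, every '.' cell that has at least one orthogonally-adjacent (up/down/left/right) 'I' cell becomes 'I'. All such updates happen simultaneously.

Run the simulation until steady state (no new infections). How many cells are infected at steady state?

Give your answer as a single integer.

Answer: 61

Derivation:
Step 0 (initial): 2 infected
Step 1: +5 new -> 7 infected
Step 2: +7 new -> 14 infected
Step 3: +9 new -> 23 infected
Step 4: +8 new -> 31 infected
Step 5: +9 new -> 40 infected
Step 6: +7 new -> 47 infected
Step 7: +7 new -> 54 infected
Step 8: +4 new -> 58 infected
Step 9: +2 new -> 60 infected
Step 10: +1 new -> 61 infected
Step 11: +0 new -> 61 infected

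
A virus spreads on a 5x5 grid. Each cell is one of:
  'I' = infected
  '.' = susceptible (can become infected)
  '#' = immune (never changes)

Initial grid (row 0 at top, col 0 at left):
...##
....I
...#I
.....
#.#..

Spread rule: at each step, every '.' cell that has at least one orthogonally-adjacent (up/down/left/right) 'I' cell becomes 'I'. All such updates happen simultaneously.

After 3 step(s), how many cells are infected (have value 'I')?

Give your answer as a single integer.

Step 0 (initial): 2 infected
Step 1: +2 new -> 4 infected
Step 2: +3 new -> 7 infected
Step 3: +5 new -> 12 infected

Answer: 12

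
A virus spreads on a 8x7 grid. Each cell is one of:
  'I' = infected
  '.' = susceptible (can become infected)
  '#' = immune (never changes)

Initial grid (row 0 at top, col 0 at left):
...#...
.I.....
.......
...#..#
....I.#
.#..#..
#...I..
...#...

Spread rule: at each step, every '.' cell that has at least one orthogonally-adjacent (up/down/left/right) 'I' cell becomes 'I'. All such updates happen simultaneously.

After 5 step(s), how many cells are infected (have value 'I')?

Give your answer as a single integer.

Answer: 47

Derivation:
Step 0 (initial): 3 infected
Step 1: +10 new -> 13 infected
Step 2: +14 new -> 27 infected
Step 3: +11 new -> 38 infected
Step 4: +5 new -> 43 infected
Step 5: +4 new -> 47 infected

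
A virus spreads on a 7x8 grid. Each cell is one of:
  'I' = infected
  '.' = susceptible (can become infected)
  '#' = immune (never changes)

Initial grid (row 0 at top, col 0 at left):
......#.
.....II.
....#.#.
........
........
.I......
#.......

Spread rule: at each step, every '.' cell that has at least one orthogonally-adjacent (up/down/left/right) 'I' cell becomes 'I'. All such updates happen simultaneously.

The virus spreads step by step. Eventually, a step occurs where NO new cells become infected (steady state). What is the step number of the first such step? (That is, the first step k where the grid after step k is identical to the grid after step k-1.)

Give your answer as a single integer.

Step 0 (initial): 3 infected
Step 1: +8 new -> 11 infected
Step 2: +10 new -> 21 infected
Step 3: +13 new -> 34 infected
Step 4: +10 new -> 44 infected
Step 5: +5 new -> 49 infected
Step 6: +3 new -> 52 infected
Step 7: +0 new -> 52 infected

Answer: 7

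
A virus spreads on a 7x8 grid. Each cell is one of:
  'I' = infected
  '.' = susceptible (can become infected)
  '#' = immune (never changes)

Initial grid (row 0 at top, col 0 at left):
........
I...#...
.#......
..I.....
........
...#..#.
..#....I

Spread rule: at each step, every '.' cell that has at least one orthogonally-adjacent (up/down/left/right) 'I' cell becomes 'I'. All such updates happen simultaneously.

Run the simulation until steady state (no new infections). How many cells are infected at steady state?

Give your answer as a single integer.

Answer: 51

Derivation:
Step 0 (initial): 3 infected
Step 1: +9 new -> 12 infected
Step 2: +10 new -> 22 infected
Step 3: +11 new -> 33 infected
Step 4: +9 new -> 42 infected
Step 5: +5 new -> 47 infected
Step 6: +3 new -> 50 infected
Step 7: +1 new -> 51 infected
Step 8: +0 new -> 51 infected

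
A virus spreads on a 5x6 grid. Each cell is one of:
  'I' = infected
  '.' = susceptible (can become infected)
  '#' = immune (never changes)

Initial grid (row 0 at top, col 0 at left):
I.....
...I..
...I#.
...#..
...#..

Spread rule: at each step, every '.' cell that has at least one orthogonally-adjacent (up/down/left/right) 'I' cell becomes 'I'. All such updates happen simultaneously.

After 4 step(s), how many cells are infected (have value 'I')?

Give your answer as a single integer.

Answer: 24

Derivation:
Step 0 (initial): 3 infected
Step 1: +6 new -> 9 infected
Step 2: +7 new -> 16 infected
Step 3: +5 new -> 21 infected
Step 4: +3 new -> 24 infected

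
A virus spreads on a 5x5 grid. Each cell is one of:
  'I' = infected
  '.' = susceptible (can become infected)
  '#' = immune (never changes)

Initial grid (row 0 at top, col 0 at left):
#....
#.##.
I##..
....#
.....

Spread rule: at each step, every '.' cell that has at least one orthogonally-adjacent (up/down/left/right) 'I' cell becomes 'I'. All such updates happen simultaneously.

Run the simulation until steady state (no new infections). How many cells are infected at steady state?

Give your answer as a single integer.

Answer: 18

Derivation:
Step 0 (initial): 1 infected
Step 1: +1 new -> 2 infected
Step 2: +2 new -> 4 infected
Step 3: +2 new -> 6 infected
Step 4: +2 new -> 8 infected
Step 5: +2 new -> 10 infected
Step 6: +2 new -> 12 infected
Step 7: +1 new -> 13 infected
Step 8: +1 new -> 14 infected
Step 9: +1 new -> 15 infected
Step 10: +1 new -> 16 infected
Step 11: +1 new -> 17 infected
Step 12: +1 new -> 18 infected
Step 13: +0 new -> 18 infected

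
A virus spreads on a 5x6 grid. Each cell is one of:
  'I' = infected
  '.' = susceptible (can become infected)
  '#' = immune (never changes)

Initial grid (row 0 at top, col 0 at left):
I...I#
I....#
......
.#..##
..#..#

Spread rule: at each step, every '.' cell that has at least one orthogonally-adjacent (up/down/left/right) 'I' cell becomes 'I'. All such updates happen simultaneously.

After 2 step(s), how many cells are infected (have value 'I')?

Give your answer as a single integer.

Answer: 14

Derivation:
Step 0 (initial): 3 infected
Step 1: +5 new -> 8 infected
Step 2: +6 new -> 14 infected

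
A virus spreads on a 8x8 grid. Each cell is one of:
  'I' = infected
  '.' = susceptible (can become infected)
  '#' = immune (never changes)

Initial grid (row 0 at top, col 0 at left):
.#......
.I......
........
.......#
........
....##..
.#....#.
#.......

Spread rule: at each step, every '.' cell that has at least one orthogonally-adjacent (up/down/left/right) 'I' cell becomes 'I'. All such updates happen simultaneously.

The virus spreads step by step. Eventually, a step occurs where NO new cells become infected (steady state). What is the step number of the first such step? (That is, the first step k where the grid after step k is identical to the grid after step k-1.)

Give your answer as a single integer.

Answer: 13

Derivation:
Step 0 (initial): 1 infected
Step 1: +3 new -> 4 infected
Step 2: +6 new -> 10 infected
Step 3: +6 new -> 16 infected
Step 4: +7 new -> 23 infected
Step 5: +7 new -> 30 infected
Step 6: +8 new -> 38 infected
Step 7: +6 new -> 44 infected
Step 8: +4 new -> 48 infected
Step 9: +4 new -> 52 infected
Step 10: +2 new -> 54 infected
Step 11: +2 new -> 56 infected
Step 12: +1 new -> 57 infected
Step 13: +0 new -> 57 infected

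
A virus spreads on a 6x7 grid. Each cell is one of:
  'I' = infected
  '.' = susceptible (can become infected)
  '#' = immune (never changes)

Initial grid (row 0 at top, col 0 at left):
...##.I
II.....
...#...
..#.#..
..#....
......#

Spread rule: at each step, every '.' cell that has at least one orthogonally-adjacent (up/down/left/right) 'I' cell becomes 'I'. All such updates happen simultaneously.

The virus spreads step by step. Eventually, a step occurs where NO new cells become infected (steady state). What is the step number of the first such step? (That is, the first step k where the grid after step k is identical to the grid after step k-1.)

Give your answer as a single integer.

Step 0 (initial): 3 infected
Step 1: +7 new -> 10 infected
Step 2: +7 new -> 17 infected
Step 3: +5 new -> 22 infected
Step 4: +5 new -> 27 infected
Step 5: +2 new -> 29 infected
Step 6: +3 new -> 32 infected
Step 7: +2 new -> 34 infected
Step 8: +1 new -> 35 infected
Step 9: +0 new -> 35 infected

Answer: 9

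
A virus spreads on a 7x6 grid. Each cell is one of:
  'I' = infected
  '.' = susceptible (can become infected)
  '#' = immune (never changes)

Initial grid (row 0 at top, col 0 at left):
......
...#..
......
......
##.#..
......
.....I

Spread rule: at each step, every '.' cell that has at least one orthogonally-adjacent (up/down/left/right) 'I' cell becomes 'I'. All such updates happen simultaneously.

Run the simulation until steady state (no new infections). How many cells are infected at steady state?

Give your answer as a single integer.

Step 0 (initial): 1 infected
Step 1: +2 new -> 3 infected
Step 2: +3 new -> 6 infected
Step 3: +4 new -> 10 infected
Step 4: +4 new -> 14 infected
Step 5: +6 new -> 20 infected
Step 6: +5 new -> 25 infected
Step 7: +3 new -> 28 infected
Step 8: +4 new -> 32 infected
Step 9: +3 new -> 35 infected
Step 10: +2 new -> 37 infected
Step 11: +1 new -> 38 infected
Step 12: +0 new -> 38 infected

Answer: 38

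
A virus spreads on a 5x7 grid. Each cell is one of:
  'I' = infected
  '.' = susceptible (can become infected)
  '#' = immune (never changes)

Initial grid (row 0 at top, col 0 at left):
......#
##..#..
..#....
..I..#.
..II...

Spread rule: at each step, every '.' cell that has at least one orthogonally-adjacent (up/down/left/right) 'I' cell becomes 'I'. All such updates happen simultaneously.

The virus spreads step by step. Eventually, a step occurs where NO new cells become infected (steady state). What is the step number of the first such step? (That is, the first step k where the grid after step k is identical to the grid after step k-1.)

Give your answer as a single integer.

Step 0 (initial): 3 infected
Step 1: +4 new -> 7 infected
Step 2: +6 new -> 13 infected
Step 3: +4 new -> 17 infected
Step 4: +4 new -> 21 infected
Step 5: +4 new -> 25 infected
Step 6: +3 new -> 28 infected
Step 7: +1 new -> 29 infected
Step 8: +0 new -> 29 infected

Answer: 8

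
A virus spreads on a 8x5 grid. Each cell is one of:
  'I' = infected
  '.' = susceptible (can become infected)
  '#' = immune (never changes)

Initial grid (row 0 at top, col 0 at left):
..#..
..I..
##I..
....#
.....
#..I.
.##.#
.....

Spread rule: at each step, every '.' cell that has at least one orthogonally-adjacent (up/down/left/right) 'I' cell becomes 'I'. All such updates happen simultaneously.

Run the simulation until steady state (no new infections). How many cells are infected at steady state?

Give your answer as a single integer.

Step 0 (initial): 3 infected
Step 1: +8 new -> 11 infected
Step 2: +11 new -> 22 infected
Step 3: +6 new -> 28 infected
Step 4: +2 new -> 30 infected
Step 5: +1 new -> 31 infected
Step 6: +1 new -> 32 infected
Step 7: +0 new -> 32 infected

Answer: 32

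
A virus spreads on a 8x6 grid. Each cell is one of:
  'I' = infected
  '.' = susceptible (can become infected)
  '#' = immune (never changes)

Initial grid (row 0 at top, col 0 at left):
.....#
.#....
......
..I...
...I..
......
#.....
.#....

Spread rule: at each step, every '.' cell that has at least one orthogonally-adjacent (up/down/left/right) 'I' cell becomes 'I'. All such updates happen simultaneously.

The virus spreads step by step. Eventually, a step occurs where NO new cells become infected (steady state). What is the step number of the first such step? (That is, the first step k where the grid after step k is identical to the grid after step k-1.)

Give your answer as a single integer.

Step 0 (initial): 2 infected
Step 1: +6 new -> 8 infected
Step 2: +10 new -> 18 infected
Step 3: +11 new -> 29 infected
Step 4: +10 new -> 39 infected
Step 5: +4 new -> 43 infected
Step 6: +0 new -> 43 infected

Answer: 6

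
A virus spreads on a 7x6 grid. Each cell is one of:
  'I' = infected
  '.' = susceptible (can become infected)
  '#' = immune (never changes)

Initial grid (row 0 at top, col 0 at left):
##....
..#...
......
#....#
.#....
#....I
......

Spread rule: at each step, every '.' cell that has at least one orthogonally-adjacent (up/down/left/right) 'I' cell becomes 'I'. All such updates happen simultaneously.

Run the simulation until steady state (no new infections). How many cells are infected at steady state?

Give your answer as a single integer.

Step 0 (initial): 1 infected
Step 1: +3 new -> 4 infected
Step 2: +3 new -> 7 infected
Step 3: +4 new -> 11 infected
Step 4: +5 new -> 16 infected
Step 5: +5 new -> 21 infected
Step 6: +6 new -> 27 infected
Step 7: +3 new -> 30 infected
Step 8: +3 new -> 33 infected
Step 9: +1 new -> 34 infected
Step 10: +0 new -> 34 infected

Answer: 34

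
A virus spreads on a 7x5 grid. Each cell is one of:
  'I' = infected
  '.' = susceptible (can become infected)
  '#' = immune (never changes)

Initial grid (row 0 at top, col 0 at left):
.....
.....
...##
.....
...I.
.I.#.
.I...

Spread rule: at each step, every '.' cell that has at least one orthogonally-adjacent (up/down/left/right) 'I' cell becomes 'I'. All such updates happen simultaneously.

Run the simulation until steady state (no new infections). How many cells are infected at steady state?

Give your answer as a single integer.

Answer: 32

Derivation:
Step 0 (initial): 3 infected
Step 1: +8 new -> 11 infected
Step 2: +6 new -> 17 infected
Step 3: +4 new -> 21 infected
Step 4: +3 new -> 24 infected
Step 5: +4 new -> 28 infected
Step 6: +3 new -> 31 infected
Step 7: +1 new -> 32 infected
Step 8: +0 new -> 32 infected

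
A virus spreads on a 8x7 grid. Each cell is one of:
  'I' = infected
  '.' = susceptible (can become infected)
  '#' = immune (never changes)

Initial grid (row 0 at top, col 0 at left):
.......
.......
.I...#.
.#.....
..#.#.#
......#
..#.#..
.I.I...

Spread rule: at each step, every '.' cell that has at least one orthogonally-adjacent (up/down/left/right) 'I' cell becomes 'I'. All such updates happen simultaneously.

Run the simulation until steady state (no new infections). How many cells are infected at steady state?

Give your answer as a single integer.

Answer: 48

Derivation:
Step 0 (initial): 3 infected
Step 1: +8 new -> 11 infected
Step 2: +10 new -> 21 infected
Step 3: +13 new -> 34 infected
Step 4: +5 new -> 39 infected
Step 5: +4 new -> 43 infected
Step 6: +3 new -> 46 infected
Step 7: +2 new -> 48 infected
Step 8: +0 new -> 48 infected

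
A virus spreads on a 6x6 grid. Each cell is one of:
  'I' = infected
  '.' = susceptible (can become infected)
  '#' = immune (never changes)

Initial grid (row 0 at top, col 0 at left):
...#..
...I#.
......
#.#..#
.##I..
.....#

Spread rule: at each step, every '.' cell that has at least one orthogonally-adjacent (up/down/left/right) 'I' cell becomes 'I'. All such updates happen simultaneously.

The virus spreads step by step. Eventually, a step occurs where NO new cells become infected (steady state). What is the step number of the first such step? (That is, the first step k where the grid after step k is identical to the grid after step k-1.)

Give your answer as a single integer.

Answer: 7

Derivation:
Step 0 (initial): 2 infected
Step 1: +5 new -> 7 infected
Step 2: +8 new -> 15 infected
Step 3: +5 new -> 20 infected
Step 4: +5 new -> 25 infected
Step 5: +2 new -> 27 infected
Step 6: +1 new -> 28 infected
Step 7: +0 new -> 28 infected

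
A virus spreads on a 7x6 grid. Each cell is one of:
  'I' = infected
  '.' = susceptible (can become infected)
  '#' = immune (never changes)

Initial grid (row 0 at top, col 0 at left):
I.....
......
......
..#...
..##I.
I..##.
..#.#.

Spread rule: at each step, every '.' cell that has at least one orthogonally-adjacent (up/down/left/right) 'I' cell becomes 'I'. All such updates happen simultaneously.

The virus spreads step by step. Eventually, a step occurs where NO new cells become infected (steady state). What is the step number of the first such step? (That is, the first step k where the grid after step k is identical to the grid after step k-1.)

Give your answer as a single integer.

Answer: 6

Derivation:
Step 0 (initial): 3 infected
Step 1: +7 new -> 10 infected
Step 2: +11 new -> 21 infected
Step 3: +8 new -> 29 infected
Step 4: +4 new -> 33 infected
Step 5: +1 new -> 34 infected
Step 6: +0 new -> 34 infected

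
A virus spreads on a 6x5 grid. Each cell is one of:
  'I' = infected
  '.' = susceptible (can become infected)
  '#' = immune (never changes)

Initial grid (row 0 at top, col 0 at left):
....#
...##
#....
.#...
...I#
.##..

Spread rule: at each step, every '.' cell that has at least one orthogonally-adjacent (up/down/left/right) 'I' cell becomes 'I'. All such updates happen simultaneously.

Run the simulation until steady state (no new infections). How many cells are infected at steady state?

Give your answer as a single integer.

Step 0 (initial): 1 infected
Step 1: +3 new -> 4 infected
Step 2: +5 new -> 9 infected
Step 3: +3 new -> 12 infected
Step 4: +4 new -> 16 infected
Step 5: +2 new -> 18 infected
Step 6: +3 new -> 21 infected
Step 7: +1 new -> 22 infected
Step 8: +0 new -> 22 infected

Answer: 22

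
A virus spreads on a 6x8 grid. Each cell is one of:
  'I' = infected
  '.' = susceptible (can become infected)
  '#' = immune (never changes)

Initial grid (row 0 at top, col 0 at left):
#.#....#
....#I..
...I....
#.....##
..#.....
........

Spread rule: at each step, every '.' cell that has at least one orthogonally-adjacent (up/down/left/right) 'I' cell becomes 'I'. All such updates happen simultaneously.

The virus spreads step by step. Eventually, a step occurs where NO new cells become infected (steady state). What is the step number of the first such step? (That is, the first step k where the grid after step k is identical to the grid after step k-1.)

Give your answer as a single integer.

Step 0 (initial): 2 infected
Step 1: +7 new -> 9 infected
Step 2: +11 new -> 20 infected
Step 3: +7 new -> 27 infected
Step 4: +7 new -> 34 infected
Step 5: +4 new -> 38 infected
Step 6: +2 new -> 40 infected
Step 7: +0 new -> 40 infected

Answer: 7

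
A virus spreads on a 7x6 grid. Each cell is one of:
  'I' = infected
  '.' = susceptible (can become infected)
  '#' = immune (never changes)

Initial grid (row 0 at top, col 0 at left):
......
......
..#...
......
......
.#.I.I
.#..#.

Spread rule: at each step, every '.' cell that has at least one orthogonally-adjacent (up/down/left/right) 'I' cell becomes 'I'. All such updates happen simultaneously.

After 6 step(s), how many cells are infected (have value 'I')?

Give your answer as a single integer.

Step 0 (initial): 2 infected
Step 1: +6 new -> 8 infected
Step 2: +5 new -> 13 infected
Step 3: +5 new -> 18 infected
Step 4: +5 new -> 23 infected
Step 5: +7 new -> 30 infected
Step 6: +5 new -> 35 infected

Answer: 35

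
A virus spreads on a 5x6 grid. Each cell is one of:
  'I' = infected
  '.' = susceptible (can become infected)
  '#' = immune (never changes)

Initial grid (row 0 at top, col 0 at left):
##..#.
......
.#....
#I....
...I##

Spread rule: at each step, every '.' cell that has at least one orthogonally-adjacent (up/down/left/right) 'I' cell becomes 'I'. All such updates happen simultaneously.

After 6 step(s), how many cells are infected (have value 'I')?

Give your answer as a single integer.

Step 0 (initial): 2 infected
Step 1: +4 new -> 6 infected
Step 2: +4 new -> 10 infected
Step 3: +4 new -> 14 infected
Step 4: +5 new -> 19 infected
Step 5: +2 new -> 21 infected
Step 6: +2 new -> 23 infected

Answer: 23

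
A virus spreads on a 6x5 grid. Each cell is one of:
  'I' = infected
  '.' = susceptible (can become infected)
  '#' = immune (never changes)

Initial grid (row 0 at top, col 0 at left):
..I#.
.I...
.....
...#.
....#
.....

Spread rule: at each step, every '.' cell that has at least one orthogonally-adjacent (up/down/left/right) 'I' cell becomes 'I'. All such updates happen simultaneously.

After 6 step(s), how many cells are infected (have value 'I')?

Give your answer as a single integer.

Step 0 (initial): 2 infected
Step 1: +4 new -> 6 infected
Step 2: +5 new -> 11 infected
Step 3: +5 new -> 16 infected
Step 4: +5 new -> 21 infected
Step 5: +4 new -> 25 infected
Step 6: +1 new -> 26 infected

Answer: 26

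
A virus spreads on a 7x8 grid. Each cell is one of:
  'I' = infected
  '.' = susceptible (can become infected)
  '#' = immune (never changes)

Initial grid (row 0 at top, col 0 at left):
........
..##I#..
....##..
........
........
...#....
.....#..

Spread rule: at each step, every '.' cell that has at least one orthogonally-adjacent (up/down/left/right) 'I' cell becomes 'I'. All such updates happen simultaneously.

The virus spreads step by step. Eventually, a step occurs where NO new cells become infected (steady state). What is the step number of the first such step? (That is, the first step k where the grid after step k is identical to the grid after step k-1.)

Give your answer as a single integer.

Answer: 13

Derivation:
Step 0 (initial): 1 infected
Step 1: +1 new -> 2 infected
Step 2: +2 new -> 4 infected
Step 3: +2 new -> 6 infected
Step 4: +3 new -> 9 infected
Step 5: +4 new -> 13 infected
Step 6: +4 new -> 17 infected
Step 7: +6 new -> 23 infected
Step 8: +8 new -> 31 infected
Step 9: +8 new -> 39 infected
Step 10: +6 new -> 45 infected
Step 11: +3 new -> 48 infected
Step 12: +1 new -> 49 infected
Step 13: +0 new -> 49 infected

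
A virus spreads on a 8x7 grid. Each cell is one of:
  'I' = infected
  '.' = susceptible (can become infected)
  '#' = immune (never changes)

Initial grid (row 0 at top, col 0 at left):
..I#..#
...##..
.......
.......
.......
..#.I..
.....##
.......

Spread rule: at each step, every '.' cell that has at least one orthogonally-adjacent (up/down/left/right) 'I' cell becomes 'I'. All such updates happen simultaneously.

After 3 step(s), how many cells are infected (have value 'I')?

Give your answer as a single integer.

Step 0 (initial): 2 infected
Step 1: +6 new -> 8 infected
Step 2: +9 new -> 17 infected
Step 3: +12 new -> 29 infected

Answer: 29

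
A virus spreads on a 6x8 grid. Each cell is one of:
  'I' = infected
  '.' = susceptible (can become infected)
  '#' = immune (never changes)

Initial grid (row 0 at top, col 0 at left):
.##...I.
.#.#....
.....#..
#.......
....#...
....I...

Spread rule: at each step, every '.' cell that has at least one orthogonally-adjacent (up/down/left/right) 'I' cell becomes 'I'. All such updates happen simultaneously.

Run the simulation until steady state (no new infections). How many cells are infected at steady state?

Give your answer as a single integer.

Step 0 (initial): 2 infected
Step 1: +5 new -> 7 infected
Step 2: +8 new -> 15 infected
Step 3: +10 new -> 25 infected
Step 4: +8 new -> 33 infected
Step 5: +3 new -> 36 infected
Step 6: +2 new -> 38 infected
Step 7: +1 new -> 39 infected
Step 8: +1 new -> 40 infected
Step 9: +1 new -> 41 infected
Step 10: +0 new -> 41 infected

Answer: 41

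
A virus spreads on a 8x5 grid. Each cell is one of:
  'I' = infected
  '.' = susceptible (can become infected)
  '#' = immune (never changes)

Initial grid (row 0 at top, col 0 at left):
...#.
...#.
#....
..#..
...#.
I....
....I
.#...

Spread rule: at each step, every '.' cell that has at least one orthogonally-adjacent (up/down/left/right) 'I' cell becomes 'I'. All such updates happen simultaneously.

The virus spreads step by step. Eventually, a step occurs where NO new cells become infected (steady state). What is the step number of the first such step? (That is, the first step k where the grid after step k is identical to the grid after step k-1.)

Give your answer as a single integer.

Step 0 (initial): 2 infected
Step 1: +6 new -> 8 infected
Step 2: +9 new -> 17 infected
Step 3: +4 new -> 21 infected
Step 4: +3 new -> 24 infected
Step 5: +4 new -> 28 infected
Step 6: +4 new -> 32 infected
Step 7: +2 new -> 34 infected
Step 8: +0 new -> 34 infected

Answer: 8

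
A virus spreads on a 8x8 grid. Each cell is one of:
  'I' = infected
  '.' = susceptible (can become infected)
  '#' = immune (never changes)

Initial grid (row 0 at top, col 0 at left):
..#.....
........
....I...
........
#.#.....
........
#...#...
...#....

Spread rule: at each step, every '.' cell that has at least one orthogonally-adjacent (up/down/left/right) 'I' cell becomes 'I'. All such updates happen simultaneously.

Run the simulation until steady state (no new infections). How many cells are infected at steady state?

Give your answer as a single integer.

Step 0 (initial): 1 infected
Step 1: +4 new -> 5 infected
Step 2: +8 new -> 13 infected
Step 3: +11 new -> 24 infected
Step 4: +9 new -> 33 infected
Step 5: +10 new -> 43 infected
Step 6: +6 new -> 49 infected
Step 7: +6 new -> 55 infected
Step 8: +2 new -> 57 infected
Step 9: +1 new -> 58 infected
Step 10: +0 new -> 58 infected

Answer: 58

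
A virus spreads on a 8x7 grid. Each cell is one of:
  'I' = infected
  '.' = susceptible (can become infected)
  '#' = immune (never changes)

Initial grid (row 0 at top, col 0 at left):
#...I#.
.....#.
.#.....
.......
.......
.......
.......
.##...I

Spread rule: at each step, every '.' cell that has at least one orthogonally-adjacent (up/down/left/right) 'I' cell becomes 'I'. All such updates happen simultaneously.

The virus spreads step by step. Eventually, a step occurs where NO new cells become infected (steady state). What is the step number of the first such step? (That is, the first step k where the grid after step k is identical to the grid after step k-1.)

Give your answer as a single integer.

Answer: 9

Derivation:
Step 0 (initial): 2 infected
Step 1: +4 new -> 6 infected
Step 2: +6 new -> 12 infected
Step 3: +9 new -> 21 infected
Step 4: +10 new -> 31 infected
Step 5: +6 new -> 37 infected
Step 6: +6 new -> 43 infected
Step 7: +4 new -> 47 infected
Step 8: +3 new -> 50 infected
Step 9: +0 new -> 50 infected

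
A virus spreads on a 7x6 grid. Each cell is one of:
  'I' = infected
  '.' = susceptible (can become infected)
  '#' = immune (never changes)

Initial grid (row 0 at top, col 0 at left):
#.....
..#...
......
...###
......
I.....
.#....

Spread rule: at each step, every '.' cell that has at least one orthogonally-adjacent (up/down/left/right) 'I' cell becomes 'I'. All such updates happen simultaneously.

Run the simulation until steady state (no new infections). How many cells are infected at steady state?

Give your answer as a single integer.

Step 0 (initial): 1 infected
Step 1: +3 new -> 4 infected
Step 2: +3 new -> 7 infected
Step 3: +5 new -> 12 infected
Step 4: +6 new -> 18 infected
Step 5: +5 new -> 23 infected
Step 6: +4 new -> 27 infected
Step 7: +3 new -> 30 infected
Step 8: +3 new -> 33 infected
Step 9: +2 new -> 35 infected
Step 10: +1 new -> 36 infected
Step 11: +0 new -> 36 infected

Answer: 36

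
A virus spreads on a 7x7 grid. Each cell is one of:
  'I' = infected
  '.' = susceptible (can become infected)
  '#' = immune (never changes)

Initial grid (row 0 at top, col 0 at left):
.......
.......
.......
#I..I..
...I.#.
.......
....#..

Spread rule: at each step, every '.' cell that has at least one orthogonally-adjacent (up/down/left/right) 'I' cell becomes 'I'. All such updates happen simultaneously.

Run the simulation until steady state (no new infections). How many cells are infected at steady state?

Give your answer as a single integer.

Step 0 (initial): 3 infected
Step 1: +9 new -> 12 infected
Step 2: +12 new -> 24 infected
Step 3: +12 new -> 36 infected
Step 4: +8 new -> 44 infected
Step 5: +2 new -> 46 infected
Step 6: +0 new -> 46 infected

Answer: 46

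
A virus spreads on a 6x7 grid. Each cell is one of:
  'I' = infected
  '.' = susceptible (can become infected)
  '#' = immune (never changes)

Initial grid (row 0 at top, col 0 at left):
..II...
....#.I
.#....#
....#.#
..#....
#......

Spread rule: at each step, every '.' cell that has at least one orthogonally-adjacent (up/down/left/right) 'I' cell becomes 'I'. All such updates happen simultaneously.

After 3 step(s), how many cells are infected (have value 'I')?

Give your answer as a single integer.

Answer: 20

Derivation:
Step 0 (initial): 3 infected
Step 1: +6 new -> 9 infected
Step 2: +6 new -> 15 infected
Step 3: +5 new -> 20 infected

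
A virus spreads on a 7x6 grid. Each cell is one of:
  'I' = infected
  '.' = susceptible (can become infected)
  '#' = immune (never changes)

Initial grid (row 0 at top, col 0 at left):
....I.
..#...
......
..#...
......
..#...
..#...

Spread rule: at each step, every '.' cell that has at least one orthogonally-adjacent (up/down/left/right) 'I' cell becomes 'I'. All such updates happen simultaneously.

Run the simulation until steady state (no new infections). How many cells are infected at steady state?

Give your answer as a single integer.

Answer: 38

Derivation:
Step 0 (initial): 1 infected
Step 1: +3 new -> 4 infected
Step 2: +4 new -> 8 infected
Step 3: +4 new -> 12 infected
Step 4: +6 new -> 18 infected
Step 5: +5 new -> 23 infected
Step 6: +6 new -> 29 infected
Step 7: +4 new -> 33 infected
Step 8: +2 new -> 35 infected
Step 9: +2 new -> 37 infected
Step 10: +1 new -> 38 infected
Step 11: +0 new -> 38 infected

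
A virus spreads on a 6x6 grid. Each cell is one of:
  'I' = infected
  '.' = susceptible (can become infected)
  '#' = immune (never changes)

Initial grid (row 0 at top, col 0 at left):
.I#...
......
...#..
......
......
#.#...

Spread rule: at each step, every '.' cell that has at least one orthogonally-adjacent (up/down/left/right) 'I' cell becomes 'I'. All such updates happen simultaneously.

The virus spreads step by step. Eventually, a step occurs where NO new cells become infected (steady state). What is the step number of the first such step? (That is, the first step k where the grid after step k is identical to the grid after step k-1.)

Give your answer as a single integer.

Answer: 10

Derivation:
Step 0 (initial): 1 infected
Step 1: +2 new -> 3 infected
Step 2: +3 new -> 6 infected
Step 3: +4 new -> 10 infected
Step 4: +5 new -> 15 infected
Step 5: +7 new -> 22 infected
Step 6: +4 new -> 26 infected
Step 7: +3 new -> 29 infected
Step 8: +2 new -> 31 infected
Step 9: +1 new -> 32 infected
Step 10: +0 new -> 32 infected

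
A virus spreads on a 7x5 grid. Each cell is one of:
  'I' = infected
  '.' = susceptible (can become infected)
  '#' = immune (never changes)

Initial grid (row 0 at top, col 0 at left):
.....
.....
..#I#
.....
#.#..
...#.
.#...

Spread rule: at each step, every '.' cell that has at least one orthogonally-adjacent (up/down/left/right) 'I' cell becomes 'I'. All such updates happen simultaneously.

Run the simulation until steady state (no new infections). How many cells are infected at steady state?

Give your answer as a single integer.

Step 0 (initial): 1 infected
Step 1: +2 new -> 3 infected
Step 2: +6 new -> 9 infected
Step 3: +5 new -> 14 infected
Step 4: +6 new -> 20 infected
Step 5: +4 new -> 24 infected
Step 6: +3 new -> 27 infected
Step 7: +2 new -> 29 infected
Step 8: +0 new -> 29 infected

Answer: 29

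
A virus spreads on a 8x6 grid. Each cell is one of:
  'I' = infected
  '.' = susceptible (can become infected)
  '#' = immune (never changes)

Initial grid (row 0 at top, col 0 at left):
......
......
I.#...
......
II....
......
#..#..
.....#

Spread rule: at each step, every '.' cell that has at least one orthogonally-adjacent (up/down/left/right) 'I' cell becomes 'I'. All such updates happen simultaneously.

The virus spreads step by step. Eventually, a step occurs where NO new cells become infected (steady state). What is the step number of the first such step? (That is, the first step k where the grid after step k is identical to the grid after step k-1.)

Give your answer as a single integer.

Answer: 8

Derivation:
Step 0 (initial): 3 infected
Step 1: +7 new -> 10 infected
Step 2: +6 new -> 16 infected
Step 3: +7 new -> 23 infected
Step 4: +8 new -> 31 infected
Step 5: +7 new -> 38 infected
Step 6: +5 new -> 43 infected
Step 7: +1 new -> 44 infected
Step 8: +0 new -> 44 infected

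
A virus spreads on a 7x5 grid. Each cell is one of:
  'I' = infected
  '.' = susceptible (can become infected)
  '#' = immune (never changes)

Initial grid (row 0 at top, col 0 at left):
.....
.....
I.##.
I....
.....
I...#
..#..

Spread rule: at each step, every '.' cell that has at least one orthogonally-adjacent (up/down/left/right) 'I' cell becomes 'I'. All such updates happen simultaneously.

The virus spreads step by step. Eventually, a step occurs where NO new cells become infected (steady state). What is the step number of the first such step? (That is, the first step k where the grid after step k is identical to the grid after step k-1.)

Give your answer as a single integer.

Answer: 7

Derivation:
Step 0 (initial): 3 infected
Step 1: +6 new -> 9 infected
Step 2: +6 new -> 15 infected
Step 3: +5 new -> 20 infected
Step 4: +5 new -> 25 infected
Step 5: +5 new -> 30 infected
Step 6: +1 new -> 31 infected
Step 7: +0 new -> 31 infected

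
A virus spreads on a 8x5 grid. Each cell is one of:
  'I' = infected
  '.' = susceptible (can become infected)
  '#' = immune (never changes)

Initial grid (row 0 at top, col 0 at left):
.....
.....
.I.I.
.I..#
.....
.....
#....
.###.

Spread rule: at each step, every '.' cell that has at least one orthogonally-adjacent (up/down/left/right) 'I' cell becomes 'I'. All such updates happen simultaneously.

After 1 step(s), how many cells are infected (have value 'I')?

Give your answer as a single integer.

Step 0 (initial): 3 infected
Step 1: +9 new -> 12 infected

Answer: 12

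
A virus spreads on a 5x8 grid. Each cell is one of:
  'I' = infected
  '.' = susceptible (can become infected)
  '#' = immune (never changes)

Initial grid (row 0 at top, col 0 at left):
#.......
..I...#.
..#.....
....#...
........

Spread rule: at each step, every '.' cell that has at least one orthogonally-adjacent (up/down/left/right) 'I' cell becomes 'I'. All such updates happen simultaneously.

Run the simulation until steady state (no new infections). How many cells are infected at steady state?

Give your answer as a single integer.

Step 0 (initial): 1 infected
Step 1: +3 new -> 4 infected
Step 2: +6 new -> 10 infected
Step 3: +6 new -> 16 infected
Step 4: +6 new -> 22 infected
Step 5: +6 new -> 28 infected
Step 6: +4 new -> 32 infected
Step 7: +3 new -> 35 infected
Step 8: +1 new -> 36 infected
Step 9: +0 new -> 36 infected

Answer: 36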